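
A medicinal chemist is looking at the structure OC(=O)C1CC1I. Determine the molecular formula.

C4H5IO2

Walk through each heavy atom and fill implicit hydrogens from standard valence (C 4, N 3, O 2, S 2, halogen 1):
  atom 1: O, bond orders sum to 1 (valence 2) → 1 H
  atom 2: C, bond orders sum to 4 (valence 4) → 0 H
  atom 3: O, bond orders sum to 2 (valence 2) → 0 H
  atom 4: C, bond orders sum to 3 (valence 4) → 1 H
  atom 5: C, bond orders sum to 2 (valence 4) → 2 H
  atom 6: C, bond orders sum to 3 (valence 4) → 1 H
  atom 7: I (halogen, monovalent) → 0 H
Totals → C:4, H:5, I:1, O:2.
In Hill order: C4H5IO2.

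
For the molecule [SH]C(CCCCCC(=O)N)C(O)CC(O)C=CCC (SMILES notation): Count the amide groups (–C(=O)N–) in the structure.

The amide motif appears at heavy-atom position 8 in the SMILES.
Other groups present: 1 alkene, 2 hydroxyl, 1 thiol.
Amide count: 1.

1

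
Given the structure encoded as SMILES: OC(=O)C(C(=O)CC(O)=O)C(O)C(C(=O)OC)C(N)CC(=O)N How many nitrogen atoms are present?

Scan the SMILES for N atoms (remember two-letter symbols like Cl and Br are single atoms).
Nitrogen count: 2.

2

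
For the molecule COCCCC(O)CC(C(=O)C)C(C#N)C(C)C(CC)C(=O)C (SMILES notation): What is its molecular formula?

C18H31NO4

Walk through each heavy atom and fill implicit hydrogens from standard valence (C 4, N 3, O 2, S 2, halogen 1):
  atom 1: C, bond orders sum to 1 (valence 4) → 3 H
  atom 2: O, bond orders sum to 2 (valence 2) → 0 H
  atom 3: C, bond orders sum to 2 (valence 4) → 2 H
  atom 4: C, bond orders sum to 2 (valence 4) → 2 H
  atom 5: C, bond orders sum to 2 (valence 4) → 2 H
  atom 6: C, bond orders sum to 3 (valence 4) → 1 H
  atom 7: O, bond orders sum to 1 (valence 2) → 1 H
  atom 8: C, bond orders sum to 2 (valence 4) → 2 H
  atom 9: C, bond orders sum to 3 (valence 4) → 1 H
  atom 10: C, bond orders sum to 4 (valence 4) → 0 H
  atom 11: O, bond orders sum to 2 (valence 2) → 0 H
  atom 12: C, bond orders sum to 1 (valence 4) → 3 H
  atom 13: C, bond orders sum to 3 (valence 4) → 1 H
  atom 14: C, bond orders sum to 4 (valence 4) → 0 H
  atom 15: N, bond orders sum to 3 (valence 3) → 0 H
  atom 16: C, bond orders sum to 3 (valence 4) → 1 H
  atom 17: C, bond orders sum to 1 (valence 4) → 3 H
  atom 18: C, bond orders sum to 3 (valence 4) → 1 H
  atom 19: C, bond orders sum to 2 (valence 4) → 2 H
  atom 20: C, bond orders sum to 1 (valence 4) → 3 H
  atom 21: C, bond orders sum to 4 (valence 4) → 0 H
  atom 22: O, bond orders sum to 2 (valence 2) → 0 H
  atom 23: C, bond orders sum to 1 (valence 4) → 3 H
Totals → C:18, H:31, N:1, O:4.
In Hill order: C18H31NO4.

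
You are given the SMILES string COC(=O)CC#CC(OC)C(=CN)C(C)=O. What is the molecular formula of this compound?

C11H15NO4

Walk through each heavy atom and fill implicit hydrogens from standard valence (C 4, N 3, O 2, S 2, halogen 1):
  atom 1: C, bond orders sum to 1 (valence 4) → 3 H
  atom 2: O, bond orders sum to 2 (valence 2) → 0 H
  atom 3: C, bond orders sum to 4 (valence 4) → 0 H
  atom 4: O, bond orders sum to 2 (valence 2) → 0 H
  atom 5: C, bond orders sum to 2 (valence 4) → 2 H
  atom 6: C, bond orders sum to 4 (valence 4) → 0 H
  atom 7: C, bond orders sum to 4 (valence 4) → 0 H
  atom 8: C, bond orders sum to 3 (valence 4) → 1 H
  atom 9: O, bond orders sum to 2 (valence 2) → 0 H
  atom 10: C, bond orders sum to 1 (valence 4) → 3 H
  atom 11: C, bond orders sum to 4 (valence 4) → 0 H
  atom 12: C, bond orders sum to 3 (valence 4) → 1 H
  atom 13: N, bond orders sum to 1 (valence 3) → 2 H
  atom 14: C, bond orders sum to 4 (valence 4) → 0 H
  atom 15: C, bond orders sum to 1 (valence 4) → 3 H
  atom 16: O, bond orders sum to 2 (valence 2) → 0 H
Totals → C:11, H:15, N:1, O:4.
In Hill order: C11H15NO4.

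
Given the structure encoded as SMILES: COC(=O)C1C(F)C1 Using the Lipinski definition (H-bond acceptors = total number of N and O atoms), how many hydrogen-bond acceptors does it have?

2

N atoms: 0; O atoms: 2.
Lipinski HBA = 0 + 2 = 2.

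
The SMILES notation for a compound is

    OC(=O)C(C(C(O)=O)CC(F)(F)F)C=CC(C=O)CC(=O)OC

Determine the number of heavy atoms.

Every atom symbol written in the SMILES (organic subset) is one heavy atom; implicit H are not written.
Heavy atoms by element → C:13, F:3, O:7.
Total: 23.

23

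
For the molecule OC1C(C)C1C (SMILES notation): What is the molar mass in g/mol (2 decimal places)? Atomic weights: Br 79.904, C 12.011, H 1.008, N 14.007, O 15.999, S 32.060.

86.13 g/mol

First, the molecular formula is C5H10O (counting implicit H from valence).
  C: 5 × 12.011 = 60.055
  H: 10 × 1.008 = 10.080
  O: 1 × 15.999 = 15.999
Sum: 5×12.011 + 10×1.008 + 1×15.999 = 86.134 → 86.13 g/mol.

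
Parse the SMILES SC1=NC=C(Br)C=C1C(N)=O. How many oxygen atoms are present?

1

Scan the SMILES for O atoms (remember two-letter symbols like Cl and Br are single atoms).
Oxygen count: 1.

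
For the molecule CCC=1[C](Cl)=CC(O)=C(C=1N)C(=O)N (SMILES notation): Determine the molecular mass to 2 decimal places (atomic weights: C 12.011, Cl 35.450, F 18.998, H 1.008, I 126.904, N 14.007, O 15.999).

First, the molecular formula is C9H11ClN2O2 (counting implicit H from valence).
  C: 9 × 12.011 = 108.099
  Cl: 1 × 35.450 = 35.450
  H: 11 × 1.008 = 11.088
  N: 2 × 14.007 = 28.014
  O: 2 × 15.999 = 31.998
Sum: 9×12.011 + 1×35.450 + 11×1.008 + 2×14.007 + 2×15.999 = 214.649 → 214.65 g/mol.

214.65 g/mol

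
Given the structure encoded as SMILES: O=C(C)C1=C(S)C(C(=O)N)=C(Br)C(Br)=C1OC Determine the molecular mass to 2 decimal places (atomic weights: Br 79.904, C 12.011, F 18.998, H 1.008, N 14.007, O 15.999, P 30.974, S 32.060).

First, the molecular formula is C10H9Br2NO3S (counting implicit H from valence).
  Br: 2 × 79.904 = 159.808
  C: 10 × 12.011 = 120.110
  H: 9 × 1.008 = 9.072
  N: 1 × 14.007 = 14.007
  O: 3 × 15.999 = 47.997
  S: 1 × 32.060 = 32.060
Sum: 2×79.904 + 10×12.011 + 9×1.008 + 1×14.007 + 3×15.999 + 1×32.060 = 383.054 → 383.05 g/mol.

383.05 g/mol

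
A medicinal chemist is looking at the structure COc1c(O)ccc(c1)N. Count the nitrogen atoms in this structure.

Scan the SMILES for N atoms (remember two-letter symbols like Cl and Br are single atoms).
Nitrogen count: 1.

1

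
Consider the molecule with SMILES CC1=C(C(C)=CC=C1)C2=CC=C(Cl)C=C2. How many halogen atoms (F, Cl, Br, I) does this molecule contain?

1

Halogen atoms appear at heavy-atom position 13 (1×Cl).
Halogen count: 1.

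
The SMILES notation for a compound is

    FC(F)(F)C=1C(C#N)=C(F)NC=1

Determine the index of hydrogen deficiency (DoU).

5

Degree of unsaturation = (number of rings) + (number of π bonds).
Ring closures in the SMILES: 1.
π bonds: 2 double bonds (each 1 DoU), 1 triple bond (each 2 DoU) → 4 DoU from unsaturation.
Total DoU = 1 + 4 = 5.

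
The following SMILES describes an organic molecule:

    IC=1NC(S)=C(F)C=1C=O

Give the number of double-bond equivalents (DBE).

4

Degree of unsaturation = (number of rings) + (number of π bonds).
Ring closures in the SMILES: 1.
π bonds: 3 double bonds (each 1 DoU) → 3 DoU from unsaturation.
Total DoU = 1 + 3 = 4.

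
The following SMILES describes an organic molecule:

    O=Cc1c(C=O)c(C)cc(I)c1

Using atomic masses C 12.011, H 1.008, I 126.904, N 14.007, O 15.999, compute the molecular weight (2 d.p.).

274.06 g/mol

First, the molecular formula is C9H7IO2 (counting implicit H from valence).
  C: 9 × 12.011 = 108.099
  H: 7 × 1.008 = 7.056
  I: 1 × 126.904 = 126.904
  O: 2 × 15.999 = 31.998
Sum: 9×12.011 + 7×1.008 + 1×126.904 + 2×15.999 = 274.057 → 274.06 g/mol.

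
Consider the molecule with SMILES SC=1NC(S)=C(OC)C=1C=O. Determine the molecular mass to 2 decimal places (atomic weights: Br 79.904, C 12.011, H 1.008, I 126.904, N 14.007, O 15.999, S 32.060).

189.25 g/mol

First, the molecular formula is C6H7NO2S2 (counting implicit H from valence).
  C: 6 × 12.011 = 72.066
  H: 7 × 1.008 = 7.056
  N: 1 × 14.007 = 14.007
  O: 2 × 15.999 = 31.998
  S: 2 × 32.060 = 64.120
Sum: 6×12.011 + 7×1.008 + 1×14.007 + 2×15.999 + 2×32.060 = 189.247 → 189.25 g/mol.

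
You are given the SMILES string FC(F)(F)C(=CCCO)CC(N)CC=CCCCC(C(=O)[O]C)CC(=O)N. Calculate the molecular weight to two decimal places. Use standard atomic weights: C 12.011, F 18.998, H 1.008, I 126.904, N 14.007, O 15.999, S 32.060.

394.43 g/mol

First, the molecular formula is C18H29F3N2O4 (counting implicit H from valence).
  C: 18 × 12.011 = 216.198
  F: 3 × 18.998 = 56.994
  H: 29 × 1.008 = 29.232
  N: 2 × 14.007 = 28.014
  O: 4 × 15.999 = 63.996
Sum: 18×12.011 + 3×18.998 + 29×1.008 + 2×14.007 + 4×15.999 = 394.434 → 394.43 g/mol.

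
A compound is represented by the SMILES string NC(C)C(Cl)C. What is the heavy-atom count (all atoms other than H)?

Every atom symbol written in the SMILES (organic subset) is one heavy atom; implicit H are not written.
Heavy atoms by element → C:4, Cl:1, N:1.
Total: 6.

6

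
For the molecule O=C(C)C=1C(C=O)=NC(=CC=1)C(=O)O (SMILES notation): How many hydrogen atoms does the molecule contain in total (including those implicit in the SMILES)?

7

Walk through each heavy atom and fill implicit hydrogens from standard valence (C 4, N 3, O 2, S 2, halogen 1):
  atom 1: O, bond orders sum to 2 (valence 2) → 0 H
  atom 2: C, bond orders sum to 4 (valence 4) → 0 H
  atom 3: C, bond orders sum to 1 (valence 4) → 3 H
  atom 4: C, bond orders sum to 4 (valence 4) → 0 H
  atom 5: C, bond orders sum to 4 (valence 4) → 0 H
  atom 6: C, bond orders sum to 3 (valence 4) → 1 H
  atom 7: O, bond orders sum to 2 (valence 2) → 0 H
  atom 8: N, bond orders sum to 3 (valence 3) → 0 H
  atom 9: C, bond orders sum to 4 (valence 4) → 0 H
  atom 10: C, bond orders sum to 3 (valence 4) → 1 H
  atom 11: C, bond orders sum to 3 (valence 4) → 1 H
  atom 12: C, bond orders sum to 4 (valence 4) → 0 H
  atom 13: O, bond orders sum to 2 (valence 2) → 0 H
  atom 14: O, bond orders sum to 1 (valence 2) → 1 H
Total hydrogens: 7.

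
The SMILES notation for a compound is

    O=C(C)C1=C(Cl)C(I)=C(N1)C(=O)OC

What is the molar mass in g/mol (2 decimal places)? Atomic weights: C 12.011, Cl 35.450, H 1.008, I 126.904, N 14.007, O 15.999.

First, the molecular formula is C8H7ClINO3 (counting implicit H from valence).
  C: 8 × 12.011 = 96.088
  Cl: 1 × 35.450 = 35.450
  H: 7 × 1.008 = 7.056
  I: 1 × 126.904 = 126.904
  N: 1 × 14.007 = 14.007
  O: 3 × 15.999 = 47.997
Sum: 8×12.011 + 1×35.450 + 7×1.008 + 1×126.904 + 1×14.007 + 3×15.999 = 327.502 → 327.50 g/mol.

327.50 g/mol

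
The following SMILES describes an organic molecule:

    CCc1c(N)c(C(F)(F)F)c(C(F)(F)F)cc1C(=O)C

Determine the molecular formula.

C12H11F6NO

Walk through each heavy atom and fill implicit hydrogens from standard valence (C 4, N 3, O 2, S 2, halogen 1); for lowercase aromatic atoms, an aromatic c carries 1 H when it has two neighbours and 0 H with three, and aromatic n carries 0 H:
  atom 1: C, bond orders sum to 1 (valence 4) → 3 H
  atom 2: C, bond orders sum to 2 (valence 4) → 2 H
  atom 3: aromatic c, 3 neighbours → 0 H
  atom 4: aromatic c, 3 neighbours → 0 H
  atom 5: N, bond orders sum to 1 (valence 3) → 2 H
  atom 6: aromatic c, 3 neighbours → 0 H
  atom 7: C, bond orders sum to 4 (valence 4) → 0 H
  atom 8: F (halogen, monovalent) → 0 H
  atom 9: F (halogen, monovalent) → 0 H
  atom 10: F (halogen, monovalent) → 0 H
  atom 11: aromatic c, 3 neighbours → 0 H
  atom 12: C, bond orders sum to 4 (valence 4) → 0 H
  atom 13: F (halogen, monovalent) → 0 H
  atom 14: F (halogen, monovalent) → 0 H
  atom 15: F (halogen, monovalent) → 0 H
  atom 16: aromatic c, 2 neighbours → 1 H
  atom 17: aromatic c, 3 neighbours → 0 H
  atom 18: C, bond orders sum to 4 (valence 4) → 0 H
  atom 19: O, bond orders sum to 2 (valence 2) → 0 H
  atom 20: C, bond orders sum to 1 (valence 4) → 3 H
Totals → C:12, H:11, F:6, N:1, O:1.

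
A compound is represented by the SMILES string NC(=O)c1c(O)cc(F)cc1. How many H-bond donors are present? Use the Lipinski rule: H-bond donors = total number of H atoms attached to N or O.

Donors: find every N or O and count the H atoms it carries.
  atom 1 (N): bond orders sum to 1 → 2 H
  atom 3 (O): bond orders sum to 2 → 0 H
  atom 6 (O): bond orders sum to 1 → 1 H
Lipinski HBD = 3.

3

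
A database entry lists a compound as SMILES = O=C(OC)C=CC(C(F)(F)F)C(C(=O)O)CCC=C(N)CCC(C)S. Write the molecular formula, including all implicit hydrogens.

C16H24F3NO4S

Walk through each heavy atom and fill implicit hydrogens from standard valence (C 4, N 3, O 2, S 2, halogen 1):
  atom 1: O, bond orders sum to 2 (valence 2) → 0 H
  atom 2: C, bond orders sum to 4 (valence 4) → 0 H
  atom 3: O, bond orders sum to 2 (valence 2) → 0 H
  atom 4: C, bond orders sum to 1 (valence 4) → 3 H
  atom 5: C, bond orders sum to 3 (valence 4) → 1 H
  atom 6: C, bond orders sum to 3 (valence 4) → 1 H
  atom 7: C, bond orders sum to 3 (valence 4) → 1 H
  atom 8: C, bond orders sum to 4 (valence 4) → 0 H
  atom 9: F (halogen, monovalent) → 0 H
  atom 10: F (halogen, monovalent) → 0 H
  atom 11: F (halogen, monovalent) → 0 H
  atom 12: C, bond orders sum to 3 (valence 4) → 1 H
  atom 13: C, bond orders sum to 4 (valence 4) → 0 H
  atom 14: O, bond orders sum to 2 (valence 2) → 0 H
  atom 15: O, bond orders sum to 1 (valence 2) → 1 H
  atom 16: C, bond orders sum to 2 (valence 4) → 2 H
  atom 17: C, bond orders sum to 2 (valence 4) → 2 H
  atom 18: C, bond orders sum to 3 (valence 4) → 1 H
  atom 19: C, bond orders sum to 4 (valence 4) → 0 H
  atom 20: N, bond orders sum to 1 (valence 3) → 2 H
  atom 21: C, bond orders sum to 2 (valence 4) → 2 H
  atom 22: C, bond orders sum to 2 (valence 4) → 2 H
  atom 23: C, bond orders sum to 3 (valence 4) → 1 H
  atom 24: C, bond orders sum to 1 (valence 4) → 3 H
  atom 25: S, bond orders sum to 1 (valence 2) → 1 H
Totals → C:16, H:24, F:3, N:1, O:4, S:1.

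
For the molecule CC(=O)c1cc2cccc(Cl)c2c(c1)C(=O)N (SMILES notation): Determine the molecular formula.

C13H10ClNO2

Walk through each heavy atom and fill implicit hydrogens from standard valence (C 4, N 3, O 2, S 2, halogen 1); for lowercase aromatic atoms, an aromatic c carries 1 H when it has two neighbours and 0 H with three, and aromatic n carries 0 H:
  atom 1: C, bond orders sum to 1 (valence 4) → 3 H
  atom 2: C, bond orders sum to 4 (valence 4) → 0 H
  atom 3: O, bond orders sum to 2 (valence 2) → 0 H
  atom 4: aromatic c, 3 neighbours → 0 H
  atom 5: aromatic c, 2 neighbours → 1 H
  atom 6: aromatic c, 3 neighbours → 0 H
  atom 7: aromatic c, 2 neighbours → 1 H
  atom 8: aromatic c, 2 neighbours → 1 H
  atom 9: aromatic c, 2 neighbours → 1 H
  atom 10: aromatic c, 3 neighbours → 0 H
  atom 11: Cl (halogen, monovalent) → 0 H
  atom 12: aromatic c, 3 neighbours → 0 H
  atom 13: aromatic c, 3 neighbours → 0 H
  atom 14: aromatic c, 2 neighbours → 1 H
  atom 15: C, bond orders sum to 4 (valence 4) → 0 H
  atom 16: O, bond orders sum to 2 (valence 2) → 0 H
  atom 17: N, bond orders sum to 1 (valence 3) → 2 H
Totals → C:13, H:10, Cl:1, N:1, O:2.
In Hill order: C13H10ClNO2.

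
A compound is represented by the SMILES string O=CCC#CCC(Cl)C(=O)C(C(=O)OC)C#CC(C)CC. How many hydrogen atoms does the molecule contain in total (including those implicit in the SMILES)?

19

Walk through each heavy atom and fill implicit hydrogens from standard valence (C 4, N 3, O 2, S 2, halogen 1):
  atom 1: O, bond orders sum to 2 (valence 2) → 0 H
  atom 2: C, bond orders sum to 3 (valence 4) → 1 H
  atom 3: C, bond orders sum to 2 (valence 4) → 2 H
  atom 4: C, bond orders sum to 4 (valence 4) → 0 H
  atom 5: C, bond orders sum to 4 (valence 4) → 0 H
  atom 6: C, bond orders sum to 2 (valence 4) → 2 H
  atom 7: C, bond orders sum to 3 (valence 4) → 1 H
  atom 8: Cl (halogen, monovalent) → 0 H
  atom 9: C, bond orders sum to 4 (valence 4) → 0 H
  atom 10: O, bond orders sum to 2 (valence 2) → 0 H
  atom 11: C, bond orders sum to 3 (valence 4) → 1 H
  atom 12: C, bond orders sum to 4 (valence 4) → 0 H
  atom 13: O, bond orders sum to 2 (valence 2) → 0 H
  atom 14: O, bond orders sum to 2 (valence 2) → 0 H
  atom 15: C, bond orders sum to 1 (valence 4) → 3 H
  atom 16: C, bond orders sum to 4 (valence 4) → 0 H
  atom 17: C, bond orders sum to 4 (valence 4) → 0 H
  atom 18: C, bond orders sum to 3 (valence 4) → 1 H
  atom 19: C, bond orders sum to 1 (valence 4) → 3 H
  atom 20: C, bond orders sum to 2 (valence 4) → 2 H
  atom 21: C, bond orders sum to 1 (valence 4) → 3 H
Total hydrogens: 19.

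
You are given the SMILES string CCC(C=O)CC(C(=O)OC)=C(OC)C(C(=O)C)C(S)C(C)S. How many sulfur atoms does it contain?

Scan the SMILES for S atoms (remember two-letter symbols like Cl and Br are single atoms).
Sulfur count: 2.

2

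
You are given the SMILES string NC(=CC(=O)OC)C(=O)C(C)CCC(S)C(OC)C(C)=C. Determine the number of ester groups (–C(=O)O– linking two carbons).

1

The ester motif appears at heavy-atom position 4 in the SMILES.
Other groups present: 2 alkene, 1 ether, 1 ketone, 1 primary amine, 1 thiol.
Ester count: 1.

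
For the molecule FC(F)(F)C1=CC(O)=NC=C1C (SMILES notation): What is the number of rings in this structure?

In SMILES, each pair of matching ring-closure digits denotes one ring-closing bond; the number of such bonds equals the number of independent rings.
Ring-closure bonds here: 1.

1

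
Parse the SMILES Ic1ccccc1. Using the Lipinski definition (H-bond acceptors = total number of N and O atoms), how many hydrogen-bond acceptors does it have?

0

N atoms: 0; O atoms: 0.
Lipinski HBA = 0 + 0 = 0.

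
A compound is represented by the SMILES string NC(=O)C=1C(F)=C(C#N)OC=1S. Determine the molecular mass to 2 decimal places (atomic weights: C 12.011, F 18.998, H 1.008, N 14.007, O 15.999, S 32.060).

186.16 g/mol

First, the molecular formula is C6H3FN2O2S (counting implicit H from valence).
  C: 6 × 12.011 = 72.066
  F: 1 × 18.998 = 18.998
  H: 3 × 1.008 = 3.024
  N: 2 × 14.007 = 28.014
  O: 2 × 15.999 = 31.998
  S: 1 × 32.060 = 32.060
Sum: 6×12.011 + 1×18.998 + 3×1.008 + 2×14.007 + 2×15.999 + 1×32.060 = 186.160 → 186.16 g/mol.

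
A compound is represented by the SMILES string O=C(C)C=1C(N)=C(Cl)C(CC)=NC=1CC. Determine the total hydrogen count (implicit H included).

15

Walk through each heavy atom and fill implicit hydrogens from standard valence (C 4, N 3, O 2, S 2, halogen 1):
  atom 1: O, bond orders sum to 2 (valence 2) → 0 H
  atom 2: C, bond orders sum to 4 (valence 4) → 0 H
  atom 3: C, bond orders sum to 1 (valence 4) → 3 H
  atom 4: C, bond orders sum to 4 (valence 4) → 0 H
  atom 5: C, bond orders sum to 4 (valence 4) → 0 H
  atom 6: N, bond orders sum to 1 (valence 3) → 2 H
  atom 7: C, bond orders sum to 4 (valence 4) → 0 H
  atom 8: Cl (halogen, monovalent) → 0 H
  atom 9: C, bond orders sum to 4 (valence 4) → 0 H
  atom 10: C, bond orders sum to 2 (valence 4) → 2 H
  atom 11: C, bond orders sum to 1 (valence 4) → 3 H
  atom 12: N, bond orders sum to 3 (valence 3) → 0 H
  atom 13: C, bond orders sum to 4 (valence 4) → 0 H
  atom 14: C, bond orders sum to 2 (valence 4) → 2 H
  atom 15: C, bond orders sum to 1 (valence 4) → 3 H
Total hydrogens: 15.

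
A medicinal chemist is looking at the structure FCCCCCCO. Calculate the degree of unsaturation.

Degree of unsaturation = (number of rings) + (number of π bonds).
Ring closures in the SMILES: 0.
π bonds: none → 0 DoU from unsaturation.
Total DoU = 0 + 0 = 0.

0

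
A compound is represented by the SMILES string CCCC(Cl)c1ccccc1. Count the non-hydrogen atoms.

Every atom symbol written in the SMILES (organic subset) is one heavy atom; implicit H are not written.
Heavy atoms by element → C:10, Cl:1.
Total: 11.

11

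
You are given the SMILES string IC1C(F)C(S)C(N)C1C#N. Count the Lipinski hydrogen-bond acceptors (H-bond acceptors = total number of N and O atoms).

N atoms: 2; O atoms: 0.
Lipinski HBA = 2 + 0 = 2.

2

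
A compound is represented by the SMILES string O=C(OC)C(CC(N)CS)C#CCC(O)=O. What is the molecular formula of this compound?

C10H15NO4S

Walk through each heavy atom and fill implicit hydrogens from standard valence (C 4, N 3, O 2, S 2, halogen 1):
  atom 1: O, bond orders sum to 2 (valence 2) → 0 H
  atom 2: C, bond orders sum to 4 (valence 4) → 0 H
  atom 3: O, bond orders sum to 2 (valence 2) → 0 H
  atom 4: C, bond orders sum to 1 (valence 4) → 3 H
  atom 5: C, bond orders sum to 3 (valence 4) → 1 H
  atom 6: C, bond orders sum to 2 (valence 4) → 2 H
  atom 7: C, bond orders sum to 3 (valence 4) → 1 H
  atom 8: N, bond orders sum to 1 (valence 3) → 2 H
  atom 9: C, bond orders sum to 2 (valence 4) → 2 H
  atom 10: S, bond orders sum to 1 (valence 2) → 1 H
  atom 11: C, bond orders sum to 4 (valence 4) → 0 H
  atom 12: C, bond orders sum to 4 (valence 4) → 0 H
  atom 13: C, bond orders sum to 2 (valence 4) → 2 H
  atom 14: C, bond orders sum to 4 (valence 4) → 0 H
  atom 15: O, bond orders sum to 1 (valence 2) → 1 H
  atom 16: O, bond orders sum to 2 (valence 2) → 0 H
Totals → C:10, H:15, N:1, O:4, S:1.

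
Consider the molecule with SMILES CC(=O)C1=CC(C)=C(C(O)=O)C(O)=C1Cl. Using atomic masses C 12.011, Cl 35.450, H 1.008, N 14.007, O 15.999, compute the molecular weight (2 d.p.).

228.63 g/mol

First, the molecular formula is C10H9ClO4 (counting implicit H from valence).
  C: 10 × 12.011 = 120.110
  Cl: 1 × 35.450 = 35.450
  H: 9 × 1.008 = 9.072
  O: 4 × 15.999 = 63.996
Sum: 10×12.011 + 1×35.450 + 9×1.008 + 4×15.999 = 228.628 → 228.63 g/mol.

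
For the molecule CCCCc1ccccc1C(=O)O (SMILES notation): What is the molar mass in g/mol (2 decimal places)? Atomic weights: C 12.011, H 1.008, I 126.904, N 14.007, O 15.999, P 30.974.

178.23 g/mol

First, the molecular formula is C11H14O2 (counting implicit H from valence).
  C: 11 × 12.011 = 132.121
  H: 14 × 1.008 = 14.112
  O: 2 × 15.999 = 31.998
Sum: 11×12.011 + 14×1.008 + 2×15.999 = 178.231 → 178.23 g/mol.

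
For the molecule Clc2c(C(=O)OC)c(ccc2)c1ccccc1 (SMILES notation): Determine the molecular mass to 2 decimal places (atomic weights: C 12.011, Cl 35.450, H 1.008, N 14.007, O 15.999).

246.69 g/mol

First, the molecular formula is C14H11ClO2 (counting implicit H from valence).
  C: 14 × 12.011 = 168.154
  Cl: 1 × 35.450 = 35.450
  H: 11 × 1.008 = 11.088
  O: 2 × 15.999 = 31.998
Sum: 14×12.011 + 1×35.450 + 11×1.008 + 2×15.999 = 246.690 → 246.69 g/mol.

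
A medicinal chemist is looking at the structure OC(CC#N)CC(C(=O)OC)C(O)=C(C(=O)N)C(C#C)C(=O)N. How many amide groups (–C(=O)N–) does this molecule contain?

2

The amide motif appears at heavy-atom positions 15, 21 in the SMILES.
Other groups present: 1 alkene, 1 alkyne, 1 ester, 2 hydroxyl, 1 nitrile.
Amide count: 2.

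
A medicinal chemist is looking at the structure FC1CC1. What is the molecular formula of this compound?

Walk through each heavy atom and fill implicit hydrogens from standard valence (C 4, N 3, O 2, S 2, halogen 1):
  atom 1: F (halogen, monovalent) → 0 H
  atom 2: C, bond orders sum to 3 (valence 4) → 1 H
  atom 3: C, bond orders sum to 2 (valence 4) → 2 H
  atom 4: C, bond orders sum to 2 (valence 4) → 2 H
Totals → C:3, H:5, F:1.

C3H5F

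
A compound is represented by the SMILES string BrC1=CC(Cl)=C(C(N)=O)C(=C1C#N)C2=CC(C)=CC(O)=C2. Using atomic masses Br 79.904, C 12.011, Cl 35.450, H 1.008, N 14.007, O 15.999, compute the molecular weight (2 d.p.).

365.61 g/mol

First, the molecular formula is C15H10BrClN2O2 (counting implicit H from valence).
  Br: 1 × 79.904 = 79.904
  C: 15 × 12.011 = 180.165
  Cl: 1 × 35.450 = 35.450
  H: 10 × 1.008 = 10.080
  N: 2 × 14.007 = 28.014
  O: 2 × 15.999 = 31.998
Sum: 1×79.904 + 15×12.011 + 1×35.450 + 10×1.008 + 2×14.007 + 2×15.999 = 365.611 → 365.61 g/mol.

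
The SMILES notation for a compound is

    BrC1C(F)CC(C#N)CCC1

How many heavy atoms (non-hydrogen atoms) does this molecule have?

11

Every atom symbol written in the SMILES (organic subset) is one heavy atom; implicit H are not written.
Heavy atoms by element → Br:1, C:8, F:1, N:1.
Total: 11.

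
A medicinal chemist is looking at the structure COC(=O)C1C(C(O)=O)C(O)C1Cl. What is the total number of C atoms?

7

Count every carbon token in the SMILES (each C, including those in ring-closure positions and inside branches).
Carbon count: 7.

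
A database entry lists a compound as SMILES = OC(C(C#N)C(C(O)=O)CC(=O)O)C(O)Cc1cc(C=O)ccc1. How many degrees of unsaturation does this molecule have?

Molecular formula: C16H17NO7.
DoU = (2C + 2 + N − H − X) / 2, where X is the halogen count and O/S are ignored.
    = (2·16 + 2 + 1 − 17 − 0) / 2 = 18 / 2 = 9.

9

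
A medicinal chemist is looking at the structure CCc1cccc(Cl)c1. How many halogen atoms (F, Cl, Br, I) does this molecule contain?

Halogen atoms appear at heavy-atom position 8 (1×Cl).
Halogen count: 1.

1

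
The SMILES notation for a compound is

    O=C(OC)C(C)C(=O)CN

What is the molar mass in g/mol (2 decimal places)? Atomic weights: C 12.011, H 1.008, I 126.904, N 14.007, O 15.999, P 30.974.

145.16 g/mol

First, the molecular formula is C6H11NO3 (counting implicit H from valence).
  C: 6 × 12.011 = 72.066
  H: 11 × 1.008 = 11.088
  N: 1 × 14.007 = 14.007
  O: 3 × 15.999 = 47.997
Sum: 6×12.011 + 11×1.008 + 1×14.007 + 3×15.999 = 145.158 → 145.16 g/mol.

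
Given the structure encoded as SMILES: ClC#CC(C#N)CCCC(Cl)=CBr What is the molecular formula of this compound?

C9H8BrCl2N

Walk through each heavy atom and fill implicit hydrogens from standard valence (C 4, N 3, O 2, S 2, halogen 1):
  atom 1: Cl (halogen, monovalent) → 0 H
  atom 2: C, bond orders sum to 4 (valence 4) → 0 H
  atom 3: C, bond orders sum to 4 (valence 4) → 0 H
  atom 4: C, bond orders sum to 3 (valence 4) → 1 H
  atom 5: C, bond orders sum to 4 (valence 4) → 0 H
  atom 6: N, bond orders sum to 3 (valence 3) → 0 H
  atom 7: C, bond orders sum to 2 (valence 4) → 2 H
  atom 8: C, bond orders sum to 2 (valence 4) → 2 H
  atom 9: C, bond orders sum to 2 (valence 4) → 2 H
  atom 10: C, bond orders sum to 4 (valence 4) → 0 H
  atom 11: Cl (halogen, monovalent) → 0 H
  atom 12: C, bond orders sum to 3 (valence 4) → 1 H
  atom 13: Br (halogen, monovalent) → 0 H
Totals → C:9, H:8, Br:1, Cl:2, N:1.
In Hill order: C9H8BrCl2N.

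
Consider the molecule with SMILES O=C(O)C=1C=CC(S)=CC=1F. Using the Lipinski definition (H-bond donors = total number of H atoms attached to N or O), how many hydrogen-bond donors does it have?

1

Donors: find every N or O and count the H atoms it carries.
  atom 1 (O): bond orders sum to 2 → 0 H
  atom 3 (O): bond orders sum to 1 → 1 H
Lipinski HBD = 1.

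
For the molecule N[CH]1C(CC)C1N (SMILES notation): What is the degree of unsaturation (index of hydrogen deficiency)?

1

Degree of unsaturation = (number of rings) + (number of π bonds).
Ring closures in the SMILES: 1.
π bonds: none → 0 DoU from unsaturation.
Total DoU = 1 + 0 = 1.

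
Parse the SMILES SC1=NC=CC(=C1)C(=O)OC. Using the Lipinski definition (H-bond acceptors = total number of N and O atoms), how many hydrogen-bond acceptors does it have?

N atoms: 1; O atoms: 2.
Lipinski HBA = 1 + 2 = 3.

3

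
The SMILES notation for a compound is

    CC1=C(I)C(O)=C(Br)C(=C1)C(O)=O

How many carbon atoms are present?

8

Count every carbon token in the SMILES (each C, including those in ring-closure positions and inside branches).
Carbon count: 8.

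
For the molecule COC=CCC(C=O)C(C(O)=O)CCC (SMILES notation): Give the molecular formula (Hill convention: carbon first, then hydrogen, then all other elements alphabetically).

C11H18O4

Walk through each heavy atom and fill implicit hydrogens from standard valence (C 4, N 3, O 2, S 2, halogen 1):
  atom 1: C, bond orders sum to 1 (valence 4) → 3 H
  atom 2: O, bond orders sum to 2 (valence 2) → 0 H
  atom 3: C, bond orders sum to 3 (valence 4) → 1 H
  atom 4: C, bond orders sum to 3 (valence 4) → 1 H
  atom 5: C, bond orders sum to 2 (valence 4) → 2 H
  atom 6: C, bond orders sum to 3 (valence 4) → 1 H
  atom 7: C, bond orders sum to 3 (valence 4) → 1 H
  atom 8: O, bond orders sum to 2 (valence 2) → 0 H
  atom 9: C, bond orders sum to 3 (valence 4) → 1 H
  atom 10: C, bond orders sum to 4 (valence 4) → 0 H
  atom 11: O, bond orders sum to 1 (valence 2) → 1 H
  atom 12: O, bond orders sum to 2 (valence 2) → 0 H
  atom 13: C, bond orders sum to 2 (valence 4) → 2 H
  atom 14: C, bond orders sum to 2 (valence 4) → 2 H
  atom 15: C, bond orders sum to 1 (valence 4) → 3 H
Totals → C:11, H:18, O:4.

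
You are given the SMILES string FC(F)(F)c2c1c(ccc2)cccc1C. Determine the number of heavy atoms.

15

Every atom symbol written in the SMILES (organic subset) is one heavy atom; implicit H are not written.
Heavy atoms by element → C:12, F:3.
Total: 15.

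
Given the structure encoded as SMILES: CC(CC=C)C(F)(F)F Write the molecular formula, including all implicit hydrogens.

Walk through each heavy atom and fill implicit hydrogens from standard valence (C 4, N 3, O 2, S 2, halogen 1):
  atom 1: C, bond orders sum to 1 (valence 4) → 3 H
  atom 2: C, bond orders sum to 3 (valence 4) → 1 H
  atom 3: C, bond orders sum to 2 (valence 4) → 2 H
  atom 4: C, bond orders sum to 3 (valence 4) → 1 H
  atom 5: C, bond orders sum to 2 (valence 4) → 2 H
  atom 6: C, bond orders sum to 4 (valence 4) → 0 H
  atom 7: F (halogen, monovalent) → 0 H
  atom 8: F (halogen, monovalent) → 0 H
  atom 9: F (halogen, monovalent) → 0 H
Totals → C:6, H:9, F:3.
In Hill order: C6H9F3.

C6H9F3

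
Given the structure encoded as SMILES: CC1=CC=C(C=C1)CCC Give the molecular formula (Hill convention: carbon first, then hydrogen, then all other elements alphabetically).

C10H14

Walk through each heavy atom and fill implicit hydrogens from standard valence (C 4, N 3, O 2, S 2, halogen 1):
  atom 1: C, bond orders sum to 1 (valence 4) → 3 H
  atom 2: C, bond orders sum to 4 (valence 4) → 0 H
  atom 3: C, bond orders sum to 3 (valence 4) → 1 H
  atom 4: C, bond orders sum to 3 (valence 4) → 1 H
  atom 5: C, bond orders sum to 4 (valence 4) → 0 H
  atom 6: C, bond orders sum to 3 (valence 4) → 1 H
  atom 7: C, bond orders sum to 3 (valence 4) → 1 H
  atom 8: C, bond orders sum to 2 (valence 4) → 2 H
  atom 9: C, bond orders sum to 2 (valence 4) → 2 H
  atom 10: C, bond orders sum to 1 (valence 4) → 3 H
Totals → C:10, H:14.
In Hill order: C10H14.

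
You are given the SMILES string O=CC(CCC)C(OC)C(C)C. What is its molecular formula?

Walk through each heavy atom and fill implicit hydrogens from standard valence (C 4, N 3, O 2, S 2, halogen 1):
  atom 1: O, bond orders sum to 2 (valence 2) → 0 H
  atom 2: C, bond orders sum to 3 (valence 4) → 1 H
  atom 3: C, bond orders sum to 3 (valence 4) → 1 H
  atom 4: C, bond orders sum to 2 (valence 4) → 2 H
  atom 5: C, bond orders sum to 2 (valence 4) → 2 H
  atom 6: C, bond orders sum to 1 (valence 4) → 3 H
  atom 7: C, bond orders sum to 3 (valence 4) → 1 H
  atom 8: O, bond orders sum to 2 (valence 2) → 0 H
  atom 9: C, bond orders sum to 1 (valence 4) → 3 H
  atom 10: C, bond orders sum to 3 (valence 4) → 1 H
  atom 11: C, bond orders sum to 1 (valence 4) → 3 H
  atom 12: C, bond orders sum to 1 (valence 4) → 3 H
Totals → C:10, H:20, O:2.
In Hill order: C10H20O2.

C10H20O2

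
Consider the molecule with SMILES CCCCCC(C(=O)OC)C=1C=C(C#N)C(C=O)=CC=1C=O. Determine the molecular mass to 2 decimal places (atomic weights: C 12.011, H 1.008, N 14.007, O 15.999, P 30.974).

301.34 g/mol

First, the molecular formula is C17H19NO4 (counting implicit H from valence).
  C: 17 × 12.011 = 204.187
  H: 19 × 1.008 = 19.152
  N: 1 × 14.007 = 14.007
  O: 4 × 15.999 = 63.996
Sum: 17×12.011 + 19×1.008 + 1×14.007 + 4×15.999 = 301.342 → 301.34 g/mol.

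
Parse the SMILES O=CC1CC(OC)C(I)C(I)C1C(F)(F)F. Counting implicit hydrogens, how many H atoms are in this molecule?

Walk through each heavy atom and fill implicit hydrogens from standard valence (C 4, N 3, O 2, S 2, halogen 1):
  atom 1: O, bond orders sum to 2 (valence 2) → 0 H
  atom 2: C, bond orders sum to 3 (valence 4) → 1 H
  atom 3: C, bond orders sum to 3 (valence 4) → 1 H
  atom 4: C, bond orders sum to 2 (valence 4) → 2 H
  atom 5: C, bond orders sum to 3 (valence 4) → 1 H
  atom 6: O, bond orders sum to 2 (valence 2) → 0 H
  atom 7: C, bond orders sum to 1 (valence 4) → 3 H
  atom 8: C, bond orders sum to 3 (valence 4) → 1 H
  atom 9: I (halogen, monovalent) → 0 H
  atom 10: C, bond orders sum to 3 (valence 4) → 1 H
  atom 11: I (halogen, monovalent) → 0 H
  atom 12: C, bond orders sum to 3 (valence 4) → 1 H
  atom 13: C, bond orders sum to 4 (valence 4) → 0 H
  atom 14: F (halogen, monovalent) → 0 H
  atom 15: F (halogen, monovalent) → 0 H
  atom 16: F (halogen, monovalent) → 0 H
Total hydrogens: 11.

11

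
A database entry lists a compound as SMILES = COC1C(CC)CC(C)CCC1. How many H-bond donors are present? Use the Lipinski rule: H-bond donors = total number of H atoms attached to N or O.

0

Donors: find every N or O and count the H atoms it carries.
  atom 2 (O): bond orders sum to 2 → 0 H
Lipinski HBD = 0.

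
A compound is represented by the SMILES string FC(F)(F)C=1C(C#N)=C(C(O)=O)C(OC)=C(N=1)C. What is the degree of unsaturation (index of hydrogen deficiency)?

7

Molecular formula: C10H7F3N2O3.
DoU = (2C + 2 + N − H − X) / 2, where X is the halogen count and O/S are ignored.
    = (2·10 + 2 + 2 − 7 − 3) / 2 = 14 / 2 = 7.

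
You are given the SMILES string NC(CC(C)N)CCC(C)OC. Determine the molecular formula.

C9H22N2O

Walk through each heavy atom and fill implicit hydrogens from standard valence (C 4, N 3, O 2, S 2, halogen 1):
  atom 1: N, bond orders sum to 1 (valence 3) → 2 H
  atom 2: C, bond orders sum to 3 (valence 4) → 1 H
  atom 3: C, bond orders sum to 2 (valence 4) → 2 H
  atom 4: C, bond orders sum to 3 (valence 4) → 1 H
  atom 5: C, bond orders sum to 1 (valence 4) → 3 H
  atom 6: N, bond orders sum to 1 (valence 3) → 2 H
  atom 7: C, bond orders sum to 2 (valence 4) → 2 H
  atom 8: C, bond orders sum to 2 (valence 4) → 2 H
  atom 9: C, bond orders sum to 3 (valence 4) → 1 H
  atom 10: C, bond orders sum to 1 (valence 4) → 3 H
  atom 11: O, bond orders sum to 2 (valence 2) → 0 H
  atom 12: C, bond orders sum to 1 (valence 4) → 3 H
Totals → C:9, H:22, N:2, O:1.
In Hill order: C9H22N2O.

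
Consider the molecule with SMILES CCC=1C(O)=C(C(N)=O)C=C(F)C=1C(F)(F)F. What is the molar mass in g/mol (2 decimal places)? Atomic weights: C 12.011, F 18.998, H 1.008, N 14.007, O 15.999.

251.18 g/mol

First, the molecular formula is C10H9F4NO2 (counting implicit H from valence).
  C: 10 × 12.011 = 120.110
  F: 4 × 18.998 = 75.992
  H: 9 × 1.008 = 9.072
  N: 1 × 14.007 = 14.007
  O: 2 × 15.999 = 31.998
Sum: 10×12.011 + 4×18.998 + 9×1.008 + 1×14.007 + 2×15.999 = 251.179 → 251.18 g/mol.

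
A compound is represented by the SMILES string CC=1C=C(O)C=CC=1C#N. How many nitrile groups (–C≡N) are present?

The nitrile motif appears at heavy-atom position 9 in the SMILES.
Other groups present: 1 hydroxyl.
Nitrile count: 1.

1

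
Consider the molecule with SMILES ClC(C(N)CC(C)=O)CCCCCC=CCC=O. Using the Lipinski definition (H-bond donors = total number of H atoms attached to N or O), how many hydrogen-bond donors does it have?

Donors: find every N or O and count the H atoms it carries.
  atom 4 (N): bond orders sum to 1 → 2 H
  atom 8 (O): bond orders sum to 2 → 0 H
  atom 18 (O): bond orders sum to 2 → 0 H
Lipinski HBD = 2.

2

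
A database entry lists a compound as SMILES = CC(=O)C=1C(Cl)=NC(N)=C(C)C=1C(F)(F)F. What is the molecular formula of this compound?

Walk through each heavy atom and fill implicit hydrogens from standard valence (C 4, N 3, O 2, S 2, halogen 1):
  atom 1: C, bond orders sum to 1 (valence 4) → 3 H
  atom 2: C, bond orders sum to 4 (valence 4) → 0 H
  atom 3: O, bond orders sum to 2 (valence 2) → 0 H
  atom 4: C, bond orders sum to 4 (valence 4) → 0 H
  atom 5: C, bond orders sum to 4 (valence 4) → 0 H
  atom 6: Cl (halogen, monovalent) → 0 H
  atom 7: N, bond orders sum to 3 (valence 3) → 0 H
  atom 8: C, bond orders sum to 4 (valence 4) → 0 H
  atom 9: N, bond orders sum to 1 (valence 3) → 2 H
  atom 10: C, bond orders sum to 4 (valence 4) → 0 H
  atom 11: C, bond orders sum to 1 (valence 4) → 3 H
  atom 12: C, bond orders sum to 4 (valence 4) → 0 H
  atom 13: C, bond orders sum to 4 (valence 4) → 0 H
  atom 14: F (halogen, monovalent) → 0 H
  atom 15: F (halogen, monovalent) → 0 H
  atom 16: F (halogen, monovalent) → 0 H
Totals → C:9, H:8, Cl:1, F:3, N:2, O:1.
In Hill order: C9H8ClF3N2O.

C9H8ClF3N2O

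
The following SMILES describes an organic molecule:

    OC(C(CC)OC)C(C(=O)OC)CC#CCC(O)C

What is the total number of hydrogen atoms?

Walk through each heavy atom and fill implicit hydrogens from standard valence (C 4, N 3, O 2, S 2, halogen 1):
  atom 1: O, bond orders sum to 1 (valence 2) → 1 H
  atom 2: C, bond orders sum to 3 (valence 4) → 1 H
  atom 3: C, bond orders sum to 3 (valence 4) → 1 H
  atom 4: C, bond orders sum to 2 (valence 4) → 2 H
  atom 5: C, bond orders sum to 1 (valence 4) → 3 H
  atom 6: O, bond orders sum to 2 (valence 2) → 0 H
  atom 7: C, bond orders sum to 1 (valence 4) → 3 H
  atom 8: C, bond orders sum to 3 (valence 4) → 1 H
  atom 9: C, bond orders sum to 4 (valence 4) → 0 H
  atom 10: O, bond orders sum to 2 (valence 2) → 0 H
  atom 11: O, bond orders sum to 2 (valence 2) → 0 H
  atom 12: C, bond orders sum to 1 (valence 4) → 3 H
  atom 13: C, bond orders sum to 2 (valence 4) → 2 H
  atom 14: C, bond orders sum to 4 (valence 4) → 0 H
  atom 15: C, bond orders sum to 4 (valence 4) → 0 H
  atom 16: C, bond orders sum to 2 (valence 4) → 2 H
  atom 17: C, bond orders sum to 3 (valence 4) → 1 H
  atom 18: O, bond orders sum to 1 (valence 2) → 1 H
  atom 19: C, bond orders sum to 1 (valence 4) → 3 H
Total hydrogens: 24.

24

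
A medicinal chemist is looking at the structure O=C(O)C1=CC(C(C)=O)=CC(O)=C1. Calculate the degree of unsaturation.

6

Molecular formula: C9H8O4.
DoU = (2C + 2 + N − H − X) / 2, where X is the halogen count and O/S are ignored.
    = (2·9 + 2 + 0 − 8 − 0) / 2 = 12 / 2 = 6.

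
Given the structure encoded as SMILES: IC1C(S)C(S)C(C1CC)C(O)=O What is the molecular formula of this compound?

C8H13IO2S2

Walk through each heavy atom and fill implicit hydrogens from standard valence (C 4, N 3, O 2, S 2, halogen 1):
  atom 1: I (halogen, monovalent) → 0 H
  atom 2: C, bond orders sum to 3 (valence 4) → 1 H
  atom 3: C, bond orders sum to 3 (valence 4) → 1 H
  atom 4: S, bond orders sum to 1 (valence 2) → 1 H
  atom 5: C, bond orders sum to 3 (valence 4) → 1 H
  atom 6: S, bond orders sum to 1 (valence 2) → 1 H
  atom 7: C, bond orders sum to 3 (valence 4) → 1 H
  atom 8: C, bond orders sum to 3 (valence 4) → 1 H
  atom 9: C, bond orders sum to 2 (valence 4) → 2 H
  atom 10: C, bond orders sum to 1 (valence 4) → 3 H
  atom 11: C, bond orders sum to 4 (valence 4) → 0 H
  atom 12: O, bond orders sum to 1 (valence 2) → 1 H
  atom 13: O, bond orders sum to 2 (valence 2) → 0 H
Totals → C:8, H:13, I:1, O:2, S:2.
In Hill order: C8H13IO2S2.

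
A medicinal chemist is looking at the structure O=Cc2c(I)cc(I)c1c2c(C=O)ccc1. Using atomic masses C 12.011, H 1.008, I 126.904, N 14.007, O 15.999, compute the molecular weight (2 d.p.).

First, the molecular formula is C12H6I2O2 (counting implicit H from valence).
  C: 12 × 12.011 = 144.132
  H: 6 × 1.008 = 6.048
  I: 2 × 126.904 = 253.808
  O: 2 × 15.999 = 31.998
Sum: 12×12.011 + 6×1.008 + 2×126.904 + 2×15.999 = 435.986 → 435.99 g/mol.

435.99 g/mol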